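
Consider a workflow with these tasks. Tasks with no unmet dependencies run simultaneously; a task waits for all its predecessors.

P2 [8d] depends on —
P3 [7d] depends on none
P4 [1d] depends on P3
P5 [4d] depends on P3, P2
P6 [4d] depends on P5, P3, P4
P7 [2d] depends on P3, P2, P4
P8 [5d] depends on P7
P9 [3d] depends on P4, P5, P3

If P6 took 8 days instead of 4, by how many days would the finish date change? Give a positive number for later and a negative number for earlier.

4

The binding path is P2→P5→P6 = 8+4+4 = 16; finish at 16 days.
P6 lies on that path, so at 8 days the path becomes 20 days.
No other chain overtakes it, so the finish is 20 days.
Change in finish: 20 − 16 = +4 days.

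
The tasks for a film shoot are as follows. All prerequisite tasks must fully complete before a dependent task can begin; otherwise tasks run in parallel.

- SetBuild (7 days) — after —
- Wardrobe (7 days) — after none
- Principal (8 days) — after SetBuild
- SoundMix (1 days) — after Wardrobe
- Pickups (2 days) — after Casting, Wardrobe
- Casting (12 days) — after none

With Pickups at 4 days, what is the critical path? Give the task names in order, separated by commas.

Actual critical path: SetBuild→Principal = 7+8 = 15 ⇒ 15 days.
Pickups has 1 day of float (longest path through it is 14).
Now Casting→Pickups = 12+4 = 16 is longest, so the finish becomes 16 days.

Casting, Pickups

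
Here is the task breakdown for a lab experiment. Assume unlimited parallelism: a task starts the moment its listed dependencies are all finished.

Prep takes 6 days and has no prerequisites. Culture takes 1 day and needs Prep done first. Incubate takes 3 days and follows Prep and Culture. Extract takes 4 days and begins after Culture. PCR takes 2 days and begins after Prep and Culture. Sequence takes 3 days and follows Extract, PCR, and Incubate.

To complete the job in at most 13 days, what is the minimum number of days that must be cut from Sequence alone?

1

Current finish: 14 days; target: 13.
Sequence is on every critical path, so each day cut from Sequence cuts the finish by one (this holds down to a finish of 12).
Need 14 − 13 = 1 day off Sequence → Sequence becomes 2 days, finish becomes 13.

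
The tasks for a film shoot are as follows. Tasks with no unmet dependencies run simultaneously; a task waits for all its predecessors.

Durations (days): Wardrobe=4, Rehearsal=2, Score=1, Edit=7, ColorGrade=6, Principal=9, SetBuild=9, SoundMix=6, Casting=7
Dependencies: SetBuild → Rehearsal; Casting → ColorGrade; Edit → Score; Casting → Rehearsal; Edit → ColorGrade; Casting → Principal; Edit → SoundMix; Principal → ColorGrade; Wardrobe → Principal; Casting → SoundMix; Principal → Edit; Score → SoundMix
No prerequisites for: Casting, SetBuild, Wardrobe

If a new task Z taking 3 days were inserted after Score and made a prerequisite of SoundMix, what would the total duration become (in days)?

Originally the schedule takes 30 days.
With Z inserted, SoundMix now waits for max(Casting, Score, Edit, Z).
New critical path: Casting→Principal→Edit→Score→Z→SoundMix = 7+9+7+1+3+6 = 33 ⇒ 33 days.

33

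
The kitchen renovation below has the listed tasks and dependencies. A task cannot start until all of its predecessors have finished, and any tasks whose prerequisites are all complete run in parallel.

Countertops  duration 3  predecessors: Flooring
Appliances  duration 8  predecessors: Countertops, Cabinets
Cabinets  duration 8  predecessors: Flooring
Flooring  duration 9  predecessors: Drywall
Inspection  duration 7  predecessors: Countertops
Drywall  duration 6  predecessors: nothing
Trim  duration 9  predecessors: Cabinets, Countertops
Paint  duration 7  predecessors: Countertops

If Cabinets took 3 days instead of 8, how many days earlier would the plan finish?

5

As given, the longest chain is Drywall→Flooring→Cabinets→Trim = 6+9+8+9 = 32, so the finish is 32 days.
Cabinets lies on that path, so at 3 days the path becomes 27 days.
That remains the longest chain; total 27 days.
Change in finish: 27 − 32 = -5 days.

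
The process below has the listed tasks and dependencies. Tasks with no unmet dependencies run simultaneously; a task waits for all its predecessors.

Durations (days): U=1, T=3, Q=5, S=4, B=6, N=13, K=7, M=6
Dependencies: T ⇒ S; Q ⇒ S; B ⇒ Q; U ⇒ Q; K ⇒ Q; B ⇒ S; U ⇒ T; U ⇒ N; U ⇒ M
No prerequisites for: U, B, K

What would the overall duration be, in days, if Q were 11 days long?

22

Actual critical path: K→Q→S = 7+5+4 = 16 ⇒ 16 days.
Q lies on that path, so at 11 days the path becomes 22 days.
No other chain overtakes it, so the finish is 22 days.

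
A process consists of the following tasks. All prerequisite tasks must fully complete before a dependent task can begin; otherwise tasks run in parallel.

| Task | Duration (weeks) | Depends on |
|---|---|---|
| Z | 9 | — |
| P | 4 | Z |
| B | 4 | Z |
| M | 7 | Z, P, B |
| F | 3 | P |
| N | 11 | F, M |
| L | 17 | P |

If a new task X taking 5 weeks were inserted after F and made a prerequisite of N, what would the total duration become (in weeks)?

32

Originally the process takes 31 weeks.
With X inserted, N now waits for max(F, M, X).
New critical path: Z→P→F→X→N = 9+4+3+5+11 = 32 ⇒ 32 weeks.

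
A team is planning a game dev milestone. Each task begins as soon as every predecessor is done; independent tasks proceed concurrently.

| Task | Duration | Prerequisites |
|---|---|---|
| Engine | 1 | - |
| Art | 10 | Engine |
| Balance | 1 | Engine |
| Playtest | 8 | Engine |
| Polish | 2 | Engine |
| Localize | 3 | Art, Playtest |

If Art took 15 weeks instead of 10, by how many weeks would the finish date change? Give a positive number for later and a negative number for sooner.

5

As given, the longest chain is Engine→Art→Localize = 1+10+3 = 14, so the finish is 14 weeks.
Since Art is critical, the +5 change carries straight to that chain (now 19 weeks).
The critical path is still Engine→Art→Localize; finish is now 19 weeks.
Change in finish: 19 − 14 = +5 weeks.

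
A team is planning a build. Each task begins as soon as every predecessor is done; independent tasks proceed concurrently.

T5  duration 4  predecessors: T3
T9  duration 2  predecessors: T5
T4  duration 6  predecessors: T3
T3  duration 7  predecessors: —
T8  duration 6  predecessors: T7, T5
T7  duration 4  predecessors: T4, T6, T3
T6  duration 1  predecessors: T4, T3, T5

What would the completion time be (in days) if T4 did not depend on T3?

22

With the dependency in place, T3→T4→T6→T7→T8 = 7+6+1+4+6 = 24 sets the finish at 24 days.
Without T3→T4, T4's earliest start moves from 7 to 0.
The longest chain is now T3→T5→T6→T7→T8 = 7+4+1+4+6 = 22, so the schedule takes 22 days.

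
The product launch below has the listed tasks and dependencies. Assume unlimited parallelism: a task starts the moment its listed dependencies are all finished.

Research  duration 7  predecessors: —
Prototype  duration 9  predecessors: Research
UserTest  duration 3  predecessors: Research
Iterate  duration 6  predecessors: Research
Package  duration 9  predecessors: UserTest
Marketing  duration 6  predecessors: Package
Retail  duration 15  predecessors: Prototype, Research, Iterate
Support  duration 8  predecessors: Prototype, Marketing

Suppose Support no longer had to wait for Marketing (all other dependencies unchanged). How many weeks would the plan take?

Before: longest chain Research→UserTest→Package→Marketing→Support = 7+3+9+6+8 = 33, finish 33.
Without Marketing→Support, Support's earliest start moves from 25 to 16.
New critical path: Research→Prototype→Retail = 7+9+15 = 31 ⇒ 31 weeks.

31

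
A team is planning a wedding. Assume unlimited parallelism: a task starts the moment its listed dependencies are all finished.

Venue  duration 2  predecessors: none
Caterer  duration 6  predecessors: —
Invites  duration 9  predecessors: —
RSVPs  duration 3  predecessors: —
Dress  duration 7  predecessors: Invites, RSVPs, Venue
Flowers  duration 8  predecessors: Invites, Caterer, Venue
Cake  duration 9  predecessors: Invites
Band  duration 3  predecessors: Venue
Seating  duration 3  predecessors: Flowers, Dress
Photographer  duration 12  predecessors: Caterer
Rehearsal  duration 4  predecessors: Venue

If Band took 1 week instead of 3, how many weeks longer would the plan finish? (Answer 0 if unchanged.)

Critical path before the change: Invites→Flowers→Seating = 9+8+3 = 20 giving 20 weeks.
Band has 15 weeks of float (longest path through it is 5).
The critical path is still Invites→Flowers→Seating; finish is now 20 weeks.
Change in finish: 20 − 20 = +0 weeks.

0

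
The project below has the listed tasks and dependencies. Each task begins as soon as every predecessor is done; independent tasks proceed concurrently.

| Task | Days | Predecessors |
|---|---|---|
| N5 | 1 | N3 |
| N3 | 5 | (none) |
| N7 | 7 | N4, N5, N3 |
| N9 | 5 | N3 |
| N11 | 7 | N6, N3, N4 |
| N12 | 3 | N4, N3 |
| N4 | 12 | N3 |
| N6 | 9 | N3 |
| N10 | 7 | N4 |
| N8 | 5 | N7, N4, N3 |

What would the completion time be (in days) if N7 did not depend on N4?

24

Before: longest chain N3→N4→N7→N8 = 5+12+7+5 = 29, finish 29.
Without N4→N7, N7's earliest start moves from 17 to 6.
After: N3→N4→N10 = 5+12+7 = 24 → 24 days.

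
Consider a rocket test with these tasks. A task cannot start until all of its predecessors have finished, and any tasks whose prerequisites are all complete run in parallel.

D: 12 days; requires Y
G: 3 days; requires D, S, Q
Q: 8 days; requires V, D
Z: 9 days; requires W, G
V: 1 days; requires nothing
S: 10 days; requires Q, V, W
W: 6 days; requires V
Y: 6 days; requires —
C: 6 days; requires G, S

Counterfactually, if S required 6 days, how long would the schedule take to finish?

Actual critical path: Y→D→Q→S→G→Z = 6+12+8+10+3+9 = 48 ⇒ 48 days.
S lies on that path, so at 6 days the path becomes 44 days.
No other chain overtakes it, so the finish is 44 days.

44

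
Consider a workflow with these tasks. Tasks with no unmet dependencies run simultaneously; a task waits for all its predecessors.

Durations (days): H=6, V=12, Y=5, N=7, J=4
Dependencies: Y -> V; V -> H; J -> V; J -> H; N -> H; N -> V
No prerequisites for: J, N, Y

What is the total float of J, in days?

N→V→H = 7+12+6 = 25 sets the makespan at 25 days.
Longest path through J: 22 days (earliest finish 4, latest finish 7).
So J can slip 7 − 4 = 3 days.

3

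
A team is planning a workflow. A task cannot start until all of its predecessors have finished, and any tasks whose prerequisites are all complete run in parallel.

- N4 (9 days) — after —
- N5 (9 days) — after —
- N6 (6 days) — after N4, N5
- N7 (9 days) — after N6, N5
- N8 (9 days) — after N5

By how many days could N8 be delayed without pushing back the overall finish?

Critical path: N4→N6→N7 = 9+6+9 = 24, so the finish is 24 days.
Longest path through N8: 18 days (earliest finish 18, latest finish 24).
Slack of N8 = 15 − 9 = 6 days.

6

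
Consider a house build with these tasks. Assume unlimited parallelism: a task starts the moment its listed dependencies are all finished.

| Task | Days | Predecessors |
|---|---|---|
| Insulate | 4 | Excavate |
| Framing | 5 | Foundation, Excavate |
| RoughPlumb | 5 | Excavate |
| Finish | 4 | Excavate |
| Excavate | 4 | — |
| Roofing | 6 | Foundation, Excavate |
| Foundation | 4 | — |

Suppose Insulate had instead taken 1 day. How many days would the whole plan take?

Critical path before the change: Excavate→Roofing = 4+6 = 10 giving 10 days.
Insulate has 2 days of float (longest path through it is 8).
That remains the longest chain; total 10 days.

10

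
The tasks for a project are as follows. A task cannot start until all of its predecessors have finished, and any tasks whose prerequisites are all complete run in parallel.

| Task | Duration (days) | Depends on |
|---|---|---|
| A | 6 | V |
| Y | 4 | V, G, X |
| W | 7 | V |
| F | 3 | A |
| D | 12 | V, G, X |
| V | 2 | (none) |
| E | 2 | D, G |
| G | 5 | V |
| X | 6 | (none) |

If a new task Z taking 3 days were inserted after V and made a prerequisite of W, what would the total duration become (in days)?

Originally the plan takes 21 days.
With Z inserted, W now waits for max(V, Z).
New critical path: V→G→D→E = 2+5+12+2 = 21 ⇒ 21 days.

21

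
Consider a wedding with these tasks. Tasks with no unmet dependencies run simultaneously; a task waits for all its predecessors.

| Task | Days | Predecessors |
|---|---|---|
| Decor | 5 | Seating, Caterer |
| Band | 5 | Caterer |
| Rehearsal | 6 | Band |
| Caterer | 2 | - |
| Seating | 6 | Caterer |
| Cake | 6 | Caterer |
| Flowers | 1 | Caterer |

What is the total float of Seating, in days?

The longest chain is Caterer→Band→Rehearsal = 2+5+6 = 13; overall finish 13 days.
Seating finishes as early as 8 and must finish by 8.
So Seating can slip 8 − 8 = 0 days.

0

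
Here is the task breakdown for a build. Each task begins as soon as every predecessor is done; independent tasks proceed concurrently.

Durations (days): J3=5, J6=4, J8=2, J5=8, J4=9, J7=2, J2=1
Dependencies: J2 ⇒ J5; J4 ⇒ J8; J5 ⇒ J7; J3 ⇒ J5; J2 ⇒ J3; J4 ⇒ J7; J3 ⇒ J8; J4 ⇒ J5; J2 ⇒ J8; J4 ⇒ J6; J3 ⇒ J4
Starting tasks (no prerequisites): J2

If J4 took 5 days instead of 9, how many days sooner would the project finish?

4

The binding path is J2→J3→J4→J5→J7 = 1+5+9+8+2 = 25; finish at 25 days.
J4 is on the critical path; changing it to 5 makes that path 21 days.
The critical path is still J2→J3→J4→J5→J7; finish is now 21 days.
Change in finish: 21 − 25 = -4 days.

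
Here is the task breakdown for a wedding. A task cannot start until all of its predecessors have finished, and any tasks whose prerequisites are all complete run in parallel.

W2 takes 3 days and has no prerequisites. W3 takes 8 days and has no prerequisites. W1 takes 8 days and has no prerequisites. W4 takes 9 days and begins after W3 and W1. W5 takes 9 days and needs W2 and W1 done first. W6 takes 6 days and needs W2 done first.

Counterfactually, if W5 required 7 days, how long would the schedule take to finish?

17

As given, the longest chain is W1→W5 = 8+9 = 17, so the finish is 17 days.
W5 lies on that path, so at 7 days the path becomes 15 days.
Now W1→W4 = 8+9 = 17 is longest, so the finish becomes 17 days.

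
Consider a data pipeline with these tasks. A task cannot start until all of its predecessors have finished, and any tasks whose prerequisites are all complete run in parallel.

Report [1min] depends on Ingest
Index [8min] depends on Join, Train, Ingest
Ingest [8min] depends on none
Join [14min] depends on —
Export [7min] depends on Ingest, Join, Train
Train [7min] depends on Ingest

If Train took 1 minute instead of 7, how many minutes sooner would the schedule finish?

Critical path before the change: Ingest→Train→Index = 8+7+8 = 23 giving 23 minutes.
Train lies on that path, so at 1 minute the path becomes 17 minutes.
The binding chain switches to Join→Index = 14+8 = 22; finish 22 minutes.
Change in finish: 22 − 23 = -1 minutes.

1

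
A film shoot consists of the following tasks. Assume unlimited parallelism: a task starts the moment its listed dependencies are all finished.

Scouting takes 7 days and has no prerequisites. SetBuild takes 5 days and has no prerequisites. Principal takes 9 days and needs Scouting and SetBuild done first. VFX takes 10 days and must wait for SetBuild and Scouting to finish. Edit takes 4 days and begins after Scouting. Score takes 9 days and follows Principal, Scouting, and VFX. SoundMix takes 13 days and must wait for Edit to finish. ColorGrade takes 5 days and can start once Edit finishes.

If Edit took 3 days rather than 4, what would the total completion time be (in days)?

26

Critical path before the change: Scouting→VFX→Score = 7+10+9 = 26 giving 26 days.
Edit is off the critical path — its longest chain is 24 days, giving 2 of slack.
No other chain overtakes it, so the finish is 26 days.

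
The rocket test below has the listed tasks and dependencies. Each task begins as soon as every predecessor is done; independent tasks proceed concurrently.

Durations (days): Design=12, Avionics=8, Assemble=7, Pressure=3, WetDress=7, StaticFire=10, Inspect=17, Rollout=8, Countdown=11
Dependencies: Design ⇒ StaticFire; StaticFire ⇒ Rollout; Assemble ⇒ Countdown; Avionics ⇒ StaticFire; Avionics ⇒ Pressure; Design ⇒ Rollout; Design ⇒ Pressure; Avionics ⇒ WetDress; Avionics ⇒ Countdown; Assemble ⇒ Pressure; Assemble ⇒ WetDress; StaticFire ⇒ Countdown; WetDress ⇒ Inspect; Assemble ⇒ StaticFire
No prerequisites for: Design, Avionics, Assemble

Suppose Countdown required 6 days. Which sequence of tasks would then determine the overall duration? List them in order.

Avionics, WetDress, Inspect

Critical path before the change: Design→StaticFire→Countdown = 12+10+11 = 33 giving 33 days.
Since Countdown is critical, the -5 change carries straight to that chain (now 28 days).
The binding chain switches to Avionics→WetDress→Inspect = 8+7+17 = 32; finish 32 days.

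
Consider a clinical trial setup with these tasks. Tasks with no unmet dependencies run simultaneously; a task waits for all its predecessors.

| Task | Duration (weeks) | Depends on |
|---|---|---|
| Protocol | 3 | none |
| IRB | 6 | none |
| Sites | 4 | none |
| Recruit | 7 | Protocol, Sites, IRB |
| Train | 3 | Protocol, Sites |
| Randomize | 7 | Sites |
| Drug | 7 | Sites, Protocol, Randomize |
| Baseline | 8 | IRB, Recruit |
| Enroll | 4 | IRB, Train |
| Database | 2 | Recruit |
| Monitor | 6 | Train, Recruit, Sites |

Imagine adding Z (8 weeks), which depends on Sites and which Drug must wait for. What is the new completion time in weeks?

Originally the project takes 21 weeks.
With Z inserted, Drug now waits for max(Sites, Protocol, Randomize, Z).
New critical path: IRB→Recruit→Baseline = 6+7+8 = 21 ⇒ 21 weeks.

21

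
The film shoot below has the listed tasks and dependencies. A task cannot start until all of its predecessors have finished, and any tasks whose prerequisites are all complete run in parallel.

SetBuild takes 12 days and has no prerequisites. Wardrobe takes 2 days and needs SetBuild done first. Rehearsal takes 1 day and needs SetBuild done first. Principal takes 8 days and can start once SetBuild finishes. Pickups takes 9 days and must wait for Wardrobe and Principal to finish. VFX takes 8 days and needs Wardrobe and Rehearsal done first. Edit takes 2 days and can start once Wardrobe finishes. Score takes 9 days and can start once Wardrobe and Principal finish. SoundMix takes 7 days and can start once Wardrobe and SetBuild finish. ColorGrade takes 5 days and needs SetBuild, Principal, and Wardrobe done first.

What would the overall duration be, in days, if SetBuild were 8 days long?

Actual critical path: SetBuild→Principal→Pickups = 12+8+9 = 29 ⇒ 29 days.
SetBuild lies on that path, so at 8 days the path becomes 25 days.
The critical path is still SetBuild→Principal→Pickups; finish is now 25 days.

25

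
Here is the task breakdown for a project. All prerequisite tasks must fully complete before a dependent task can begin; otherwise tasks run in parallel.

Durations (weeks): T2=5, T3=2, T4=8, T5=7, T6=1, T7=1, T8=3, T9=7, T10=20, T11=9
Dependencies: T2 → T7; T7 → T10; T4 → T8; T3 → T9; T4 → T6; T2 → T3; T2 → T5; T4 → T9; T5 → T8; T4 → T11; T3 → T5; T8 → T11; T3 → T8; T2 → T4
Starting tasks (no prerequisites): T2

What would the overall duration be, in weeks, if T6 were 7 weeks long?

As given, the longest chain is T2→T3→T5→T8→T11 = 5+2+7+3+9 = 26, so the finish is 26 weeks.
T6 has 12 weeks of float (longest path through it is 14).
The critical path is still T2→T3→T5→T8→T11; finish is now 26 weeks.

26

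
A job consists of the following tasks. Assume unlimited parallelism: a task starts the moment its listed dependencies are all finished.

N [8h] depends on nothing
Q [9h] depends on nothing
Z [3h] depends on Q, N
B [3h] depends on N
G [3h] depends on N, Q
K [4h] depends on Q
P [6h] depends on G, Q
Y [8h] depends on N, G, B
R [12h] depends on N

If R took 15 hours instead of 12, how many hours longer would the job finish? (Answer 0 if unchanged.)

Actual critical path: N→R = 8+12 = 20 ⇒ 20 hours.
R lies on that path, so at 15 hours the path becomes 23 hours.
No other chain overtakes it, so the finish is 23 hours.
Change in finish: 23 − 20 = +3 hours.

3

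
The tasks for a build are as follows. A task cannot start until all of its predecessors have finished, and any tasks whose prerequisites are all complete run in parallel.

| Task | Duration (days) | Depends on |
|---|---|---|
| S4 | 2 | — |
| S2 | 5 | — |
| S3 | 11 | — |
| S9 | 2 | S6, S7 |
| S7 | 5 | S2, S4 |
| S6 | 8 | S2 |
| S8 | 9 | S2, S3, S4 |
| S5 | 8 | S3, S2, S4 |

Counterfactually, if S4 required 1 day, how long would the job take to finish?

20

The binding path is S3→S8 = 11+9 = 20; finish at 20 days.
S4 has 9 days of float (longest path through it is 11).
That remains the longest chain; total 20 days.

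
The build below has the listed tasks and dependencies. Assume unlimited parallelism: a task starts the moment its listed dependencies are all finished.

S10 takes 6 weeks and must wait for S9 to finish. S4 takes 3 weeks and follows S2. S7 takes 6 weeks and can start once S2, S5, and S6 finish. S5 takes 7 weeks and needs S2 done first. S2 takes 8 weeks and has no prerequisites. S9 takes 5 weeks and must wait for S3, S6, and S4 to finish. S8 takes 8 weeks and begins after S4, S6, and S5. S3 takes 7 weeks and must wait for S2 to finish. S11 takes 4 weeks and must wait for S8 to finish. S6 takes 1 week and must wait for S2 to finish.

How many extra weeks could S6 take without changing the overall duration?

The longest chain is S2→S5→S8→S11 = 8+7+8+4 = 27; overall finish 27 weeks.
S6 finishes as early as 9 and must finish by 15.
So S6 can slip 15 − 9 = 6 weeks.

6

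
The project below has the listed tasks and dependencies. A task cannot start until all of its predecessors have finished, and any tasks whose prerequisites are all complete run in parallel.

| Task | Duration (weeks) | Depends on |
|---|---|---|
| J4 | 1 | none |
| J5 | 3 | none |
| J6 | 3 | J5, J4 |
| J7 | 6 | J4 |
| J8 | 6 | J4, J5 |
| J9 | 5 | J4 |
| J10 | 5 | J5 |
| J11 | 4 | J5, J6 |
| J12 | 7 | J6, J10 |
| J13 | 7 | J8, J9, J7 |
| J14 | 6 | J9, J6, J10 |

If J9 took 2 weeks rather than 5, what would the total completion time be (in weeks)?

Actual critical path: J5→J8→J13 = 3+6+7 = 16 ⇒ 16 weeks.
The longest path through J9 is only 13 weeks, so J9 has float 3.
No other chain overtakes it, so the finish is 16 weeks.

16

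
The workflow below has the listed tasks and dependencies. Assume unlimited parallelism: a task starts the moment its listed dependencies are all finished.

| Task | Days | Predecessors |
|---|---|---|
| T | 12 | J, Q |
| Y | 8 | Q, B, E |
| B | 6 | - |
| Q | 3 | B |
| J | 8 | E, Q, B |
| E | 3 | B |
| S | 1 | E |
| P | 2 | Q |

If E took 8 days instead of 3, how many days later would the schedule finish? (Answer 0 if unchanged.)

Baseline: B→E→J→T = 6+3+8+12 = 29 → 29 days.
E is on the critical path; changing it to 8 makes that path 34 days.
That remains the longest chain; total 34 days.
Change in finish: 34 − 29 = +5 days.

5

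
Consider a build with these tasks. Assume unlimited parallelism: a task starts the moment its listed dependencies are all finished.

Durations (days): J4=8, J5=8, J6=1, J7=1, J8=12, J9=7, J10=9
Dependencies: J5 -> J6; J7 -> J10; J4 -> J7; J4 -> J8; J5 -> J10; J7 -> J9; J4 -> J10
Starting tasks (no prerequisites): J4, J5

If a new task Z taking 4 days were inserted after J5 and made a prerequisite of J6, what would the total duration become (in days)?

20

Originally the build takes 20 days.
With Z inserted, J6 now waits for max(J5, Z).
New critical path: J4→J8 = 8+12 = 20 ⇒ 20 days.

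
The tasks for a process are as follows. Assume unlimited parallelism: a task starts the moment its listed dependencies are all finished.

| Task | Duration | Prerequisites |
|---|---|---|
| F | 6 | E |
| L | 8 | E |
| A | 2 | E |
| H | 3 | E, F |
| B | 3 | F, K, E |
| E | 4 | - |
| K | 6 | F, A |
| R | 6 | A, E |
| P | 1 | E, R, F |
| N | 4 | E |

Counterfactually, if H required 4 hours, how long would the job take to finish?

19

Actual critical path: E→F→K→B = 4+6+6+3 = 19 ⇒ 19 hours.
The longest path through H is only 13 hours, so H has float 6.
That remains the longest chain; total 19 hours.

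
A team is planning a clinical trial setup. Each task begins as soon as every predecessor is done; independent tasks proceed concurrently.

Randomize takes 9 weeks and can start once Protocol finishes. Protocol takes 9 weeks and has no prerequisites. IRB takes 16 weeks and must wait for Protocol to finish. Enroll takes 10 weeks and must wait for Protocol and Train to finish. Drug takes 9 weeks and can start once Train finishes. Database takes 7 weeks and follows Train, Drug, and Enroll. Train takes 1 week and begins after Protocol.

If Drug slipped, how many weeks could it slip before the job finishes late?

1

The longest chain is Protocol→Train→Enroll→Database = 9+1+10+7 = 27; overall finish 27 weeks.
The longest chain containing Drug totals 26 weeks.
Slack of Drug = 11 − 10 = 1 week.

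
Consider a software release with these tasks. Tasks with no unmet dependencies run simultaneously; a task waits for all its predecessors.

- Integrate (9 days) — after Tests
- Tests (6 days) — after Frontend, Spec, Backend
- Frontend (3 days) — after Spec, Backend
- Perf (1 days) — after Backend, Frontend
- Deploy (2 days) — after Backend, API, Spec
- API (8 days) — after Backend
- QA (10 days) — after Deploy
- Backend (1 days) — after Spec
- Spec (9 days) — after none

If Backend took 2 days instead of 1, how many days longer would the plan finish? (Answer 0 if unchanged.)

1

Actual critical path: Spec→Backend→API→Deploy→QA = 9+1+8+2+10 = 30 ⇒ 30 days.
Backend is on the critical path; changing it to 2 makes that path 31 days.
That remains the longest chain; total 31 days.
Change in finish: 31 − 30 = +1 days.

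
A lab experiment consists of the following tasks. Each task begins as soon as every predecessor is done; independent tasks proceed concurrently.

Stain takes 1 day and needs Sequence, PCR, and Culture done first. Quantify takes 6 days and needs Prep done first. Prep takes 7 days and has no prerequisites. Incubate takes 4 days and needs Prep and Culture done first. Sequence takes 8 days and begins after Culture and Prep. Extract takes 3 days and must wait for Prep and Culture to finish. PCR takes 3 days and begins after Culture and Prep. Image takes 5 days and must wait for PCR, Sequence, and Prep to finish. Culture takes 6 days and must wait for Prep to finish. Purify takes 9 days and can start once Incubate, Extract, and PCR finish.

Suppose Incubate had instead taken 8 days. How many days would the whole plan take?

30

Critical path before the change: Prep→Culture→Incubate→Purify = 7+6+4+9 = 26 giving 26 days.
Since Incubate is critical, the +4 change carries straight to that chain (now 30 days).
The critical path is still Prep→Culture→Incubate→Purify; finish is now 30 days.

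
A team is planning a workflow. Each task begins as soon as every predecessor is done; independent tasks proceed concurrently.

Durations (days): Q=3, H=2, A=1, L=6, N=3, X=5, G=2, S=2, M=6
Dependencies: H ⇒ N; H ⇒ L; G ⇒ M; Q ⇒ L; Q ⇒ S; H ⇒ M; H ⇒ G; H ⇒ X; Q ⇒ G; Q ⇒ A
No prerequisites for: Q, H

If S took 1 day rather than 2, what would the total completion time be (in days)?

11

Baseline: Q→G→M = 3+2+6 = 11 → 11 days.
S is off the critical path — its longest chain is 5 days, giving 6 of slack.
That remains the longest chain; total 11 days.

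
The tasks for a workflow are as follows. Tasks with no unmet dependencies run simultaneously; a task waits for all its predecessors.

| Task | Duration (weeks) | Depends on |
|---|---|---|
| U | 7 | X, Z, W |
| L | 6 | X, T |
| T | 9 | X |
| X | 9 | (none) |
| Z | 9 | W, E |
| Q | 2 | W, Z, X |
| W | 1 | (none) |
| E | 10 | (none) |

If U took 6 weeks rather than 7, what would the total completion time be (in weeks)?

As given, the longest chain is E→Z→U = 10+9+7 = 26, so the finish is 26 weeks.
U is on the critical path; changing it to 6 makes that path 25 weeks.
That remains the longest chain; total 25 weeks.

25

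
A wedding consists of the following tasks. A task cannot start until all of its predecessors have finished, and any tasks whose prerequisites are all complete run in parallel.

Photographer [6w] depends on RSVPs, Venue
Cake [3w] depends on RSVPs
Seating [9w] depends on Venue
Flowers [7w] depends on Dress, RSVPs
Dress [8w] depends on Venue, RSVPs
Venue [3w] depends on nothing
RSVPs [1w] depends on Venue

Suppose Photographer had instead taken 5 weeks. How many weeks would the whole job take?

19

Critical path before the change: Venue→RSVPs→Dress→Flowers = 3+1+8+7 = 19 giving 19 weeks.
The longest path through Photographer is only 10 weeks, so Photographer has float 9.
No other chain overtakes it, so the finish is 19 weeks.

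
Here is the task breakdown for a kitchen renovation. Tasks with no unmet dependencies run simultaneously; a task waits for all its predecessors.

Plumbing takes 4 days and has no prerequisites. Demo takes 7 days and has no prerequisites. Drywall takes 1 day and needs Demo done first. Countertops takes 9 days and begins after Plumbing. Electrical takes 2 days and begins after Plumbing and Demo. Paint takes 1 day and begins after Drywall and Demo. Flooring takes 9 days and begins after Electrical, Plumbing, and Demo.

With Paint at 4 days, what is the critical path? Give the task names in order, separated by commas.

Demo, Electrical, Flooring

The binding path is Demo→Electrical→Flooring = 7+2+9 = 18; finish at 18 days.
The longest path through Paint is only 9 days, so Paint has float 9.
The critical path is still Demo→Electrical→Flooring; finish is now 18 days.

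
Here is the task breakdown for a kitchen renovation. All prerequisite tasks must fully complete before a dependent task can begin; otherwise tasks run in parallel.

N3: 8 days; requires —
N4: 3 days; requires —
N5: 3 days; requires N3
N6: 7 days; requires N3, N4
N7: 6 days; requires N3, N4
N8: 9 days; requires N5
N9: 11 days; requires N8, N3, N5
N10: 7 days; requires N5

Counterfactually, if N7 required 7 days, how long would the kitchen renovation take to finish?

31

The binding path is N3→N5→N8→N9 = 8+3+9+11 = 31; finish at 31 days.
The longest path through N7 is only 14 days, so N7 has float 17.
The critical path is still N3→N5→N8→N9; finish is now 31 days.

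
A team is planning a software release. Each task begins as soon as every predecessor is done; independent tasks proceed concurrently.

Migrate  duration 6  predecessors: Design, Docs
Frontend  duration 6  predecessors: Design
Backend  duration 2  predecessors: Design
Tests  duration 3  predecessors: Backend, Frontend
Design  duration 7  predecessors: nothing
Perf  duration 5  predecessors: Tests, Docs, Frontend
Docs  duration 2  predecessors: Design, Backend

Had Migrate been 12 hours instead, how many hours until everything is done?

As given, the longest chain is Design→Frontend→Tests→Perf = 7+6+3+5 = 21, so the finish is 21 hours.
The longest path through Migrate is only 17 hours, so Migrate has float 4.
New critical path: Design→Backend→Docs→Migrate = 7+2+2+12 = 23 ⇒ 23 hours.

23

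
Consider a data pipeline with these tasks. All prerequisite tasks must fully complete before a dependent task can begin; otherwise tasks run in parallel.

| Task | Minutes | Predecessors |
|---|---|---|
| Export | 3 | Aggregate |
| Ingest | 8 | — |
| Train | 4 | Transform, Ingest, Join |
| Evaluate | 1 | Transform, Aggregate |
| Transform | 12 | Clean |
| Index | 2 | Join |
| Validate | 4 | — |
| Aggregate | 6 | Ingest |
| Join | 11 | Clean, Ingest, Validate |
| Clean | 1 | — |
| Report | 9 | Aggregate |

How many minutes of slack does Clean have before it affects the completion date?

6

Critical path: Ingest→Join→Train = 8+11+4 = 23, so the finish is 23 minutes.
Longest path through Clean: 17 minutes (earliest finish 1, latest finish 7).
Float = 23 − 17 = 6.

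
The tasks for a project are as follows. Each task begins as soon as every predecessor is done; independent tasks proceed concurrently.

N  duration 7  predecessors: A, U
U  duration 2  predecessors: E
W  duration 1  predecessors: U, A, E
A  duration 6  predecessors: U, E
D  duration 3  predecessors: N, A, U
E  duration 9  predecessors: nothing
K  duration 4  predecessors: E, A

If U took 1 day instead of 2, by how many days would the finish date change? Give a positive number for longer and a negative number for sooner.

-1

The binding path is E→U→A→N→D = 9+2+6+7+3 = 27; finish at 27 days.
U is on the critical path; changing it to 1 makes that path 26 days.
That remains the longest chain; total 26 days.
Change in finish: 26 − 27 = -1 days.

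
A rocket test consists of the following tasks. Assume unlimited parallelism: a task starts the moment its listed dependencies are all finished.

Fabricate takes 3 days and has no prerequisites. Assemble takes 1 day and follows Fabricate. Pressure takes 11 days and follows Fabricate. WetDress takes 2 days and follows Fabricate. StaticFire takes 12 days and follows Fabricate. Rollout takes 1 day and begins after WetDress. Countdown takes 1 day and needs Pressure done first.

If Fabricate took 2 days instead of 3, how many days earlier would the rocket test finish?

Actual critical path: Fabricate→Pressure→Countdown = 3+11+1 = 15 ⇒ 15 days.
Fabricate is on the critical path; changing it to 2 makes that path 14 days.
The critical path is still Fabricate→Pressure→Countdown; finish is now 14 days.
Change in finish: 14 − 15 = -1 days.

1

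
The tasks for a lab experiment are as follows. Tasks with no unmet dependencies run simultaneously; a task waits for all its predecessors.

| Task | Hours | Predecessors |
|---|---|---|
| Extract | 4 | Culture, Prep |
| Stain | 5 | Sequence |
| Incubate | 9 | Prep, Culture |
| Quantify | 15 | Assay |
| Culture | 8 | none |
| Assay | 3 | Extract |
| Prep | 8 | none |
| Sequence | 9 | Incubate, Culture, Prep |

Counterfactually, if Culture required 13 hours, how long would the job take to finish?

Actual critical path: Culture→Incubate→Sequence→Stain = 8+9+9+5 = 31 ⇒ 31 hours.
Since Culture is critical, the +5 change carries straight to that chain (now 36 hours).
The critical path is still Culture→Incubate→Sequence→Stain; finish is now 36 hours.

36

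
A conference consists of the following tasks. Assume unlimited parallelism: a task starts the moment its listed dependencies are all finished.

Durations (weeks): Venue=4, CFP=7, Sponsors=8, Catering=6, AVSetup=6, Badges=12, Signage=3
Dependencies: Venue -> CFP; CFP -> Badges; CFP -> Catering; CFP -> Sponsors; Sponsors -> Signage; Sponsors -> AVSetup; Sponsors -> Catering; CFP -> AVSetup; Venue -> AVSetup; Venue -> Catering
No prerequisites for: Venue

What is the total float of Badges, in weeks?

2

The longest chain is Venue→CFP→Sponsors→Catering = 4+7+8+6 = 25; overall finish 25 weeks.
Longest path through Badges: 23 weeks (earliest finish 23, latest finish 25).
Float = 25 − 23 = 2.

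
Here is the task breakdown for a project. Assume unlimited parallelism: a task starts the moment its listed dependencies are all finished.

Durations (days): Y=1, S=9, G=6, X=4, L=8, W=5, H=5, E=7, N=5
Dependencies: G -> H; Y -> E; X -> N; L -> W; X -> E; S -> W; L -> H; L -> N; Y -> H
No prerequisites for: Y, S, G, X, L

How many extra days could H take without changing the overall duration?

S→W = 9+5 = 14 sets the makespan at 14 days.
The longest chain containing H totals 13 days.
Float = 14 − 13 = 1.

1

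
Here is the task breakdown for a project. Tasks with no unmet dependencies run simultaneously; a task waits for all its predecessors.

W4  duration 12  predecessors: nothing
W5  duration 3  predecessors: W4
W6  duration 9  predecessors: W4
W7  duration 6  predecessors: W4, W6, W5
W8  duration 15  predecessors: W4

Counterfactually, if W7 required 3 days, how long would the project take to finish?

The binding path is W4→W6→W7 = 12+9+6 = 27; finish at 27 days.
W7 lies on that path, so at 3 days the path becomes 24 days.
The binding chain switches to W4→W8 = 12+15 = 27; finish 27 days.

27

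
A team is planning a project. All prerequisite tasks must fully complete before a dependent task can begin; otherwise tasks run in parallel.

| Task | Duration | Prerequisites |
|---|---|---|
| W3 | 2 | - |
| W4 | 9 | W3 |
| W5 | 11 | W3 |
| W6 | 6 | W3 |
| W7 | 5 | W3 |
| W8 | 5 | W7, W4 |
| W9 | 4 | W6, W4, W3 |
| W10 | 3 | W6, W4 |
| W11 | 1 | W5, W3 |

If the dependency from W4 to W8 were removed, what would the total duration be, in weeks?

15

With the dependency in place, W3→W4→W8 = 2+9+5 = 16 sets the finish at 16 weeks.
Without W4→W8, W8's earliest start moves from 11 to 7.
The longest chain is now W3→W4→W9 = 2+9+4 = 15, so the job takes 15 weeks.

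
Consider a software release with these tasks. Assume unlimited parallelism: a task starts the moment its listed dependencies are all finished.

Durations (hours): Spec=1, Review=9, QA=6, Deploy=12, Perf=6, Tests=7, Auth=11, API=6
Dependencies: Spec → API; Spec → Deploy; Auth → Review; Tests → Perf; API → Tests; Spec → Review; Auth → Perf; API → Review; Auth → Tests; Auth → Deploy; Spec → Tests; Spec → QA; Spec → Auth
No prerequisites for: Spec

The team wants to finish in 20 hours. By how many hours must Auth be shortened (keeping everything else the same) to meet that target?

Current finish: 25 hours; target: 20.
Auth is on every critical path, so each hour cut from Auth cuts the finish by one (this holds down to a finish of 20).
Need 25 − 20 = 5 hours off Auth → Auth becomes 6 hours, finish becomes 20.

5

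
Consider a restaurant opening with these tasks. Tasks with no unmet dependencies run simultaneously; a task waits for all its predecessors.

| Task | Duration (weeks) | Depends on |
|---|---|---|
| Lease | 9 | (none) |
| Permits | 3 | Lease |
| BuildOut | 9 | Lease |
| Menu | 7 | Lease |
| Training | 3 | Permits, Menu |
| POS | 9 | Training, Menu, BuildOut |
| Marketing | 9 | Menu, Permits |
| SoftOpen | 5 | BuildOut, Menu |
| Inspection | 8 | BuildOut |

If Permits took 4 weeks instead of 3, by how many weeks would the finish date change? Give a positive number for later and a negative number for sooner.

0

Critical path before the change: Lease→Menu→Training→POS = 9+7+3+9 = 28 giving 28 weeks.
Permits is off the critical path — its longest chain is 24 weeks, giving 4 of slack.
No other chain overtakes it, so the finish is 28 weeks.
Change in finish: 28 − 28 = +0 weeks.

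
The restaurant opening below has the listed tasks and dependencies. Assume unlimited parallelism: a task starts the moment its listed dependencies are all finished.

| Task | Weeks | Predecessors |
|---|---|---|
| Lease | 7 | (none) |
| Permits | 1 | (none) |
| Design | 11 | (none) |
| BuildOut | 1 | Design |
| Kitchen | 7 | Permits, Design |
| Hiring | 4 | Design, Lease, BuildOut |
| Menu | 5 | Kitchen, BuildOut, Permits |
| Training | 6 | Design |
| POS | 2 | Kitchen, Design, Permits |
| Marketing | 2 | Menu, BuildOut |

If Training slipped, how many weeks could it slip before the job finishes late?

8

Design→Kitchen→Menu→Marketing = 11+7+5+2 = 25 sets the makespan at 25 weeks.
Training finishes as early as 17 and must finish by 25.
Float = 25 − 17 = 8.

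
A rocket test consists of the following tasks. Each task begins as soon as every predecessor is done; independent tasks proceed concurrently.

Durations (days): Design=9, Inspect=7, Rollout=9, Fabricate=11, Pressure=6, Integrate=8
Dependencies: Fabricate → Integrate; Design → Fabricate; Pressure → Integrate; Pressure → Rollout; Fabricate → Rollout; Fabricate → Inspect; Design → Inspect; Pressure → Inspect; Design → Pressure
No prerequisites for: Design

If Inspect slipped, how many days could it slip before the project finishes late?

Design→Fabricate→Rollout = 9+11+9 = 29 sets the makespan at 29 days.
Inspect finishes as early as 27 and must finish by 29.
So Inspect can slip 29 − 27 = 2 days.

2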